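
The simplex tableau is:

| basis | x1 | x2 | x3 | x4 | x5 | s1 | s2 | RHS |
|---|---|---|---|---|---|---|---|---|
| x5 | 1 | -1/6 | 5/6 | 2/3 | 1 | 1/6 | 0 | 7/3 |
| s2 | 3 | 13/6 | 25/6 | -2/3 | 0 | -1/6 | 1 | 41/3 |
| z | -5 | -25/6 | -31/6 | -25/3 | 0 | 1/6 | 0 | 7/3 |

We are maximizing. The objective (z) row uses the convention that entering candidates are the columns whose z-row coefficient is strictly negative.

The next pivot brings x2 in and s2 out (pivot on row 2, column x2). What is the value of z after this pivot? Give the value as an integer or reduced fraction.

Minimum ratio for x2: (41/3)/(13/6) = 82/13.
z changes by −(z-row coeff of x2)·ratio = −(-25/6)·(82/13) = 1025/39.
New z = 7/3 + (1025/39) = 372/13.

372/13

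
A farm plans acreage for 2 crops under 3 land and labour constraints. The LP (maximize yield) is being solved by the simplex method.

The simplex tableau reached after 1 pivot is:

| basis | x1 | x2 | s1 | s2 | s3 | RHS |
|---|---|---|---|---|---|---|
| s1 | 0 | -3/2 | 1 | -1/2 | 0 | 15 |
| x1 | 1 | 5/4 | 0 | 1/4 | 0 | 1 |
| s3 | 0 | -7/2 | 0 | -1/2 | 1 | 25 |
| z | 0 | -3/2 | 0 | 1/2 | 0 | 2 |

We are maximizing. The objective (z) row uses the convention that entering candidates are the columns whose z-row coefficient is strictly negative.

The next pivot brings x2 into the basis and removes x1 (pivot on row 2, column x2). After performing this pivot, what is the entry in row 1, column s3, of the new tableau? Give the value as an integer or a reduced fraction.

Pivot element is row 2, column x2: 5/4.
Normalize row 2: new (row 2, s3) = 0/(5/4) = 0.
row 1 ← row 1 − (-3/2)·(new row 2): 0 − (-3/2)·0 = 0.

0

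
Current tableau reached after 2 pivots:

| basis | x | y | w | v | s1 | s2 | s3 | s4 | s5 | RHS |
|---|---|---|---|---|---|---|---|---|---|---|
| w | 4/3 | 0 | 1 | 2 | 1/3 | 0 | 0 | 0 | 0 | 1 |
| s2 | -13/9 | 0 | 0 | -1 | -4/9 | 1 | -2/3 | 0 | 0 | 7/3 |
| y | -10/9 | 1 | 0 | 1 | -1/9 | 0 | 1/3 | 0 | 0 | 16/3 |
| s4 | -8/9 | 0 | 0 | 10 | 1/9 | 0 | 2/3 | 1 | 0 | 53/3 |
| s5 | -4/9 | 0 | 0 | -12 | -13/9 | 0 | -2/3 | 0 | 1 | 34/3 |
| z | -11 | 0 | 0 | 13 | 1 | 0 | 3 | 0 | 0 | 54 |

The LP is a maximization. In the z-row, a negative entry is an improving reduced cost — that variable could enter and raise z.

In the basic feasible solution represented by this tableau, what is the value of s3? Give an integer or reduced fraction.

0

s3 is nonbasic (not in the basis column), so its value in the current BFS is 0.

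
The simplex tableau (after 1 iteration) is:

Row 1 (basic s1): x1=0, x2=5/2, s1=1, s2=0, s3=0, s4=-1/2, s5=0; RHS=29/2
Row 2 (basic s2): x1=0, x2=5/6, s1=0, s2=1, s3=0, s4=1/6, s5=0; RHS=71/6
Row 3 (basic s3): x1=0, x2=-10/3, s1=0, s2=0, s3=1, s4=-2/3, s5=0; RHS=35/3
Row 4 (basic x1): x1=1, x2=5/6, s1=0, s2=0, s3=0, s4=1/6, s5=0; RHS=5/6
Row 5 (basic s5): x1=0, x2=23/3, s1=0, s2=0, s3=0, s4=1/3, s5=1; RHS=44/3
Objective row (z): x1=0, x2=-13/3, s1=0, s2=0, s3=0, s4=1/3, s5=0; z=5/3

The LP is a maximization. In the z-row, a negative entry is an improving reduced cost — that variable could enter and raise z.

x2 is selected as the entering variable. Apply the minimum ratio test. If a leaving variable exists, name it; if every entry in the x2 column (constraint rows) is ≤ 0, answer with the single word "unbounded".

Ratios: row 1 (s1): (29/2)/(5/2) = 29/5; row 2 (s2): (71/6)/(5/6) = 71/5; row 3 (s3): entry -10/3 ≤ 0, skip; row 4 (x1): (5/6)/(5/6) = 1; row 5 (s5): (44/3)/(23/3) = 44/23.
Minimum ratio is in the x1 row, so x1 leaves.

x1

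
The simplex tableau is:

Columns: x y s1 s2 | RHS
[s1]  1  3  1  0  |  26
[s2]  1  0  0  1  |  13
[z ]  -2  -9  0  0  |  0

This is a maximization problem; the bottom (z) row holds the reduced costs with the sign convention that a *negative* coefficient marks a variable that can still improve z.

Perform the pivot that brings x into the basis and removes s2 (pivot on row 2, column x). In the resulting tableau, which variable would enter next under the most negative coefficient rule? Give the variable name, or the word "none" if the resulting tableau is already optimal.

Pivot element 1. New z-row = old z-row − (-2)·(row 2/1).
Updated z-row coefficients: x: 0, y: -9, s1: 0, s2: 2.
The most negative is -9 in column y, so y would enter next.

y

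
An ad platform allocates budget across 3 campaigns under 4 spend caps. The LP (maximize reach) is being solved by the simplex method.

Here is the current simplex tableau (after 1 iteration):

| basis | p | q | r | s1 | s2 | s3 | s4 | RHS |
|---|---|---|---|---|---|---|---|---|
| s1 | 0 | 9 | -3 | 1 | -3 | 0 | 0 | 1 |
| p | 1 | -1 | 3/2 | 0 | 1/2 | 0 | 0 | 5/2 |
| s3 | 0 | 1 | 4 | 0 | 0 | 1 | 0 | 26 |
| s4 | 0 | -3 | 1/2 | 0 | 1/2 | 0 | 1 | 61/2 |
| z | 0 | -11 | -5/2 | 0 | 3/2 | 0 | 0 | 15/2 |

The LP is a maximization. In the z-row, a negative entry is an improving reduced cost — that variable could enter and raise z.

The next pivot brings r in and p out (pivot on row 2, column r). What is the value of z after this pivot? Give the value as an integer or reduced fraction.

35/3

Minimum ratio for r: (5/2)/(3/2) = 5/3.
z changes by −(z-row coeff of r)·ratio = −(-5/2)·(5/3) = 25/6.
New z = 15/2 + (25/6) = 35/3.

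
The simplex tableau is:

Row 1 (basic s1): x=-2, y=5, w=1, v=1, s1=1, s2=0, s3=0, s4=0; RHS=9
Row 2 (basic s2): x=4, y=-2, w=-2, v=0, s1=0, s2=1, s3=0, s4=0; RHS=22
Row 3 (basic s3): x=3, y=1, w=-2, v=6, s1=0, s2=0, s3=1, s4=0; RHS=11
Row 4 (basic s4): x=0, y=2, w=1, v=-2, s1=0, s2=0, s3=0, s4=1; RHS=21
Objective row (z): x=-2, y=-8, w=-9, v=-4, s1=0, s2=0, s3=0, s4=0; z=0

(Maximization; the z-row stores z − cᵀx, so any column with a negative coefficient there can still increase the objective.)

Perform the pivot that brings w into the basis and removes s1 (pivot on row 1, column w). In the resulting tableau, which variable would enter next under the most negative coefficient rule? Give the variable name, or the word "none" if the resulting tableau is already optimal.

x

Pivot element 1. New z-row = old z-row − (-9)·(row 1/1).
Updated z-row coefficients: x: -20, y: 37, w: 0, v: 5, s1: 9, s2: 0, s3: 0, s4: 0.
The most negative is -20 in column x, so x would enter next.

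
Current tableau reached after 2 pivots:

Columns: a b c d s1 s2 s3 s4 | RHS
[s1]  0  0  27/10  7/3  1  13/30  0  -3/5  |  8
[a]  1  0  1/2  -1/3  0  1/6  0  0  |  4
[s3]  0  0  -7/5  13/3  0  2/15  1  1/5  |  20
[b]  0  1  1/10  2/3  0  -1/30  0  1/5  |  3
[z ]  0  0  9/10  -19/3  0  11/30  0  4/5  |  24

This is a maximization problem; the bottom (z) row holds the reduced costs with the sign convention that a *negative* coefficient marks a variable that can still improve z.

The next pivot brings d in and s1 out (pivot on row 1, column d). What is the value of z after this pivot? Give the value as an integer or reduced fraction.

Minimum ratio for d: 8/(7/3) = 24/7.
z changes by −(z-row coeff of d)·ratio = −(-19/3)·(24/7) = 152/7.
New z = 24 + (152/7) = 320/7.

320/7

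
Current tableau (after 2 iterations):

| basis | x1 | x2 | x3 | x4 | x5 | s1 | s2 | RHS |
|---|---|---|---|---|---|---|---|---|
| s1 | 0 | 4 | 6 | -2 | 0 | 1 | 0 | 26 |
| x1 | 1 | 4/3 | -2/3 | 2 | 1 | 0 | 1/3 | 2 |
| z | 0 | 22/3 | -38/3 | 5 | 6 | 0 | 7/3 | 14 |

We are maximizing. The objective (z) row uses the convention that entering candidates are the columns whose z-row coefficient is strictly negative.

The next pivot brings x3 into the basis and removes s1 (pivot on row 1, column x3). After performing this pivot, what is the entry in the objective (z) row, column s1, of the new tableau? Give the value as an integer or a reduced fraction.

Pivot element is row 1, column x3: 6.
Normalize row 1: new (row 1, s1) = 1/6 = 1/6.
z-row ← z-row − (-38/3)·(new row 1): 0 − (-38/3)·(1/6) = 19/9.

19/9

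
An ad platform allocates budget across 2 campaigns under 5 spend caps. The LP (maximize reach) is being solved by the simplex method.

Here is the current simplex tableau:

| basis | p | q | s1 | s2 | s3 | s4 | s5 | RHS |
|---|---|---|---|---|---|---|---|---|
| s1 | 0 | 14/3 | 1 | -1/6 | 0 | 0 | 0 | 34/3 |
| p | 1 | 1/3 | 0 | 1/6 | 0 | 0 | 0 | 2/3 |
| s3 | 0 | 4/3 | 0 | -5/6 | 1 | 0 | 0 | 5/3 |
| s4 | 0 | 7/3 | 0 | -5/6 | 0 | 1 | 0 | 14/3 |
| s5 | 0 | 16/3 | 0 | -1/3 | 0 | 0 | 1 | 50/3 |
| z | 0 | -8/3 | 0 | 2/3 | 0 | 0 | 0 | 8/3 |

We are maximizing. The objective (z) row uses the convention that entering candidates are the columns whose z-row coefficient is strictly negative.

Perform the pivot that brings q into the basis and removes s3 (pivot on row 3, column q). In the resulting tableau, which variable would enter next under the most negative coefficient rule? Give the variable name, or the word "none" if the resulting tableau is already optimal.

Pivot element 4/3. New z-row = old z-row − (-8/3)·(row 3/(4/3)).
Updated z-row coefficients: p: 0, q: 0, s1: 0, s2: -1, s3: 2, s4: 0, s5: 0.
The most negative is -1 in column s2, so s2 would enter next.

s2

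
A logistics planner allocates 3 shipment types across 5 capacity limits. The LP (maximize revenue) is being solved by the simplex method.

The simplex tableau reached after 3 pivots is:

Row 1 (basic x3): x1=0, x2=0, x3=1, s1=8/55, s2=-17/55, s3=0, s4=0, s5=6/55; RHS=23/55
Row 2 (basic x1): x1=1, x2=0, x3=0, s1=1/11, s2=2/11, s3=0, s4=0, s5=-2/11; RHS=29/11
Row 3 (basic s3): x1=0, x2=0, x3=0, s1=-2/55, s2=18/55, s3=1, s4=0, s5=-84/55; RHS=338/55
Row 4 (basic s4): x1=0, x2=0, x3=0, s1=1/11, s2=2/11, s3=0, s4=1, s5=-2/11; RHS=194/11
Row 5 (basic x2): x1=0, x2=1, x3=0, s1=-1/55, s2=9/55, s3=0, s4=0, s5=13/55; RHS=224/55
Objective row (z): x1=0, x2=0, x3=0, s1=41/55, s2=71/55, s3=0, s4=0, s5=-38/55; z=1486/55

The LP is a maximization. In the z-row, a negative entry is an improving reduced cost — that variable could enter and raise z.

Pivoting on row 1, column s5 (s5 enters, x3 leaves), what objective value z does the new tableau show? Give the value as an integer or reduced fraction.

Minimum ratio for s5: (23/55)/(6/55) = 23/6.
z changes by −(z-row coeff of s5)·ratio = −(-38/55)·(23/6) = 437/165.
New z = 1486/55 + (437/165) = 89/3.

89/3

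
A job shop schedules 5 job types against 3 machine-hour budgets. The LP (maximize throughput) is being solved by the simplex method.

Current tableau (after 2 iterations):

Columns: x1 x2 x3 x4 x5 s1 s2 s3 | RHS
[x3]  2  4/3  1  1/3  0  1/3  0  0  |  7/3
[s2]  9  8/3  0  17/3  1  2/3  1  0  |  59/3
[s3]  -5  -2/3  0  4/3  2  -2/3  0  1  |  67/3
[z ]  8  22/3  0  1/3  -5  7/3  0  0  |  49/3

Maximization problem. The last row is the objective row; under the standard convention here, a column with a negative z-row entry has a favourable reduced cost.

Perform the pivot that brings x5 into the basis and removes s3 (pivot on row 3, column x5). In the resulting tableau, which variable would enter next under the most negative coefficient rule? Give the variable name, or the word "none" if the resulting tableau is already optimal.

x1

Pivot element 2. New z-row = old z-row − (-5)·(row 3/2).
Updated z-row coefficients: x1: -9/2, x2: 17/3, x3: 0, x4: 11/3, x5: 0, s1: 2/3, s2: 0, s3: 5/2.
The most negative is -9/2 in column x1, so x1 would enter next.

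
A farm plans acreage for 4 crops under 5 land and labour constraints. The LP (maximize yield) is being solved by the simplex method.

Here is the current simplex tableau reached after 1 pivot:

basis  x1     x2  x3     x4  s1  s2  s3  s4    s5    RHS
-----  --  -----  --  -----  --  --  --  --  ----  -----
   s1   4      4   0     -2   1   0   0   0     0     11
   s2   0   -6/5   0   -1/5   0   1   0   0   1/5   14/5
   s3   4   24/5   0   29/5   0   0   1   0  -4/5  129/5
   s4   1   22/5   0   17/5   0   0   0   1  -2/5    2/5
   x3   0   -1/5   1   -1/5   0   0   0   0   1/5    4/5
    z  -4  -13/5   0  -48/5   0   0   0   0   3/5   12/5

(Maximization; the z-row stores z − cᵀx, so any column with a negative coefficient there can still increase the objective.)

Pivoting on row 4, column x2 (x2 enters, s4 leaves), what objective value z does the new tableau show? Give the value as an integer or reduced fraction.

Minimum ratio for x2: (2/5)/(22/5) = 1/11.
z changes by −(z-row coeff of x2)·ratio = −(-13/5)·(1/11) = 13/55.
New z = 12/5 + (13/55) = 29/11.

29/11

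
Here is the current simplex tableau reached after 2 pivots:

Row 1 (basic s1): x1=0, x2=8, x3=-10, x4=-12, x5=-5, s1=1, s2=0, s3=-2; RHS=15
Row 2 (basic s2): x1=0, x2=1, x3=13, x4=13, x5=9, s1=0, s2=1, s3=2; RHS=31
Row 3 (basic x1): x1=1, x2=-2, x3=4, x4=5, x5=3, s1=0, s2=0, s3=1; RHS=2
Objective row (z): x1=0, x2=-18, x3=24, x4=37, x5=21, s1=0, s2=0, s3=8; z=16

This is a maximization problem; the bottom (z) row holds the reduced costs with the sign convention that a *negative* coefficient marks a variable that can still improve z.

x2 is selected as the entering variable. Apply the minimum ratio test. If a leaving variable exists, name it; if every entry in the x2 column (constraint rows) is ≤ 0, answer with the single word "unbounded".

s1

Ratios: row 1 (s1): 15/8 = 15/8; row 2 (s2): 31/1 = 31; row 3 (x1): entry -2 ≤ 0, skip.
Minimum ratio is in the s1 row, so s1 leaves.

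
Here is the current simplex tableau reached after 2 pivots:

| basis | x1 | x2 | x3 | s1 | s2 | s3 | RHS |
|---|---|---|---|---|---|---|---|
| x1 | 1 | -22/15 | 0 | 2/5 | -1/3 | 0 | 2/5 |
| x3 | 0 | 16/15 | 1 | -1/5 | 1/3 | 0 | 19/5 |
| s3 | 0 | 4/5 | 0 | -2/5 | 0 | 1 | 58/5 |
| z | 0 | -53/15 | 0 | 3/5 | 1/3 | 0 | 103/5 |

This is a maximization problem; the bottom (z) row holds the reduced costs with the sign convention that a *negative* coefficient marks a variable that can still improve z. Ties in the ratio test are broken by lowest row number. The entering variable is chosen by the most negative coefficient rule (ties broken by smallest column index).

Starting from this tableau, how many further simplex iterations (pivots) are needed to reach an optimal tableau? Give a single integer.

pivot: x2 in, x3 out → z = 531/16
pivot: s1 in, x1 out → z = 36
No improving column remains; optimal.

2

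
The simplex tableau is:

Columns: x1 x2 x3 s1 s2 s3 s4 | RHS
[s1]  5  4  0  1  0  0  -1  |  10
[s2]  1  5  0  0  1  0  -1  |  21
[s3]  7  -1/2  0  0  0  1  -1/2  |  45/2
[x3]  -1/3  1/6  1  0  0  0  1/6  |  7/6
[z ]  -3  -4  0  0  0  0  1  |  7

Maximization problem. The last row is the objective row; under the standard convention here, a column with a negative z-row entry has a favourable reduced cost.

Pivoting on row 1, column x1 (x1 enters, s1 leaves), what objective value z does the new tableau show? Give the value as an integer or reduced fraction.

13

Minimum ratio for x1: 10/5 = 2.
z changes by −(z-row coeff of x1)·ratio = −(-3)·2 = 6.
New z = 7 + 6 = 13.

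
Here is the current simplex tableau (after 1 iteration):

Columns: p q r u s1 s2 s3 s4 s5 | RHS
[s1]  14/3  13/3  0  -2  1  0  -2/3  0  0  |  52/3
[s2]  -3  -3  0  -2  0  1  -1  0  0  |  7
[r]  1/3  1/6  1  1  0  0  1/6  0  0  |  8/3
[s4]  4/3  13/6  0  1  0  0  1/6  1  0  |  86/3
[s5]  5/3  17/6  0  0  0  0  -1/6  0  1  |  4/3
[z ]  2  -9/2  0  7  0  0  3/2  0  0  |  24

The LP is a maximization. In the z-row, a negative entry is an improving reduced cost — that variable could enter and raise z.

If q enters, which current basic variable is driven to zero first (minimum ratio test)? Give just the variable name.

s5

Ratios: row 1 (s1): (52/3)/(13/3) = 4; row 2 (s2): entry -3 ≤ 0, skip; row 3 (r): (8/3)/(1/6) = 16; row 4 (s4): (86/3)/(13/6) = 172/13; row 5 (s5): (4/3)/(17/6) = 8/17.
Minimum ratio 8/17 is in the s5 row, so s5 leaves.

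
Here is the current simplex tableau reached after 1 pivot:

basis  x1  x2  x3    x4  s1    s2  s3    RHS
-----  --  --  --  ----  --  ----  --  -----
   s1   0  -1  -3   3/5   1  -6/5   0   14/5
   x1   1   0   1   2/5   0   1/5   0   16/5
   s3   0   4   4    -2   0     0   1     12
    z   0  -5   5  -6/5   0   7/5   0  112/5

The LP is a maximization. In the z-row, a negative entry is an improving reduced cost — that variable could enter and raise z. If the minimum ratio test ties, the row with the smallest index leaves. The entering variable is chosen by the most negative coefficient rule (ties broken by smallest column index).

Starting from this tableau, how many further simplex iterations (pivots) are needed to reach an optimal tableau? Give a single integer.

2

pivot: x2 in, s3 out → z = 187/5
pivot: x4 in, x1 out → z = 67
No improving column remains; optimal.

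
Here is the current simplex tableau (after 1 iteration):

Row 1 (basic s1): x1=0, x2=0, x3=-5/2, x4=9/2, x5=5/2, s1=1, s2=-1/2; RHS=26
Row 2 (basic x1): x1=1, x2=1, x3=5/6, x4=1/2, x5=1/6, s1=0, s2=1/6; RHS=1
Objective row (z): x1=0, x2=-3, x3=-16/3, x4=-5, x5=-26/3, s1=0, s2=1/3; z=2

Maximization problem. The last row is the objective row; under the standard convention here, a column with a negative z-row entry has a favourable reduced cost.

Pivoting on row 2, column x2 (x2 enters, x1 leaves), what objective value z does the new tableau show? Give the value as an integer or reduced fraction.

5

Minimum ratio for x2: 1/1 = 1.
z changes by −(z-row coeff of x2)·ratio = −(-3)·1 = 3.
New z = 2 + 3 = 5.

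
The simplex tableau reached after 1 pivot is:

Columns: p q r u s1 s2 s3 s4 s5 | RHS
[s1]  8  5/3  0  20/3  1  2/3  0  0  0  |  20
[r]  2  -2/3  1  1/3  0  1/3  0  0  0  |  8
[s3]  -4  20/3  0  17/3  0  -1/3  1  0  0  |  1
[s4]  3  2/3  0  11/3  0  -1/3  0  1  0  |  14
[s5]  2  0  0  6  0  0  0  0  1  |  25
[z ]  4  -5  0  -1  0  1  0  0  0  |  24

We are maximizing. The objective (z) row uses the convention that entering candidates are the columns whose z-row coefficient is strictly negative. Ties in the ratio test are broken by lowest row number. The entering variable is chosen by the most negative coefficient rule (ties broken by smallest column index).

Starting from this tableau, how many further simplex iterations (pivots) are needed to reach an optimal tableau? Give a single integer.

1

pivot: q in, s3 out → z = 99/4
No improving column remains; optimal.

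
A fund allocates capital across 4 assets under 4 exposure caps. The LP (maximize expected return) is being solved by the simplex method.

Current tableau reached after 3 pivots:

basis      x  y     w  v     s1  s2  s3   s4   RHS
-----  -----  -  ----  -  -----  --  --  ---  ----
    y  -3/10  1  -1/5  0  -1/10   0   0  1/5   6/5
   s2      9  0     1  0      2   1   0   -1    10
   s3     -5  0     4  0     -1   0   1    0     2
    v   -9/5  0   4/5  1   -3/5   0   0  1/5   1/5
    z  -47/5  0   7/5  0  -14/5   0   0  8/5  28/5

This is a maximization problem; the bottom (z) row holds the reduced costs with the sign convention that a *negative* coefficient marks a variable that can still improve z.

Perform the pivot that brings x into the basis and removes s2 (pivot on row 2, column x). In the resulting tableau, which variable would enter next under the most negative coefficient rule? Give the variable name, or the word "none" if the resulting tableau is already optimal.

Pivot element 9. New z-row = old z-row − (-47/5)·(row 2/9).
Updated z-row coefficients: x: 0, y: 0, w: 22/9, v: 0, s1: -32/45, s2: 47/45, s3: 0, s4: 5/9.
The most negative is -32/45 in column s1, so s1 would enter next.

s1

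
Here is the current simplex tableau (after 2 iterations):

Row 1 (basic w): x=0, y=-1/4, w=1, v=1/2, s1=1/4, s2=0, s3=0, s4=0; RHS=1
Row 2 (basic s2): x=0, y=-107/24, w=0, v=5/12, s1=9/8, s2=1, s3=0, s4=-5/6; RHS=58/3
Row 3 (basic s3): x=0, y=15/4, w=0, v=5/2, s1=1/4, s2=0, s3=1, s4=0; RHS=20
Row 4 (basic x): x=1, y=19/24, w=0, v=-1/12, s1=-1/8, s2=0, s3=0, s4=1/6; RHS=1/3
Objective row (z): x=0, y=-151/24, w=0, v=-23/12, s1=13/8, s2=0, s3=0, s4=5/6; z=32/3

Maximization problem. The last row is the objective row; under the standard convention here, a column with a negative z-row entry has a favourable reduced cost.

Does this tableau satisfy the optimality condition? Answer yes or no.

Column y has objective-row coefficient -151/24, which is negative; an improving pivot exists, so not yet optimal.

no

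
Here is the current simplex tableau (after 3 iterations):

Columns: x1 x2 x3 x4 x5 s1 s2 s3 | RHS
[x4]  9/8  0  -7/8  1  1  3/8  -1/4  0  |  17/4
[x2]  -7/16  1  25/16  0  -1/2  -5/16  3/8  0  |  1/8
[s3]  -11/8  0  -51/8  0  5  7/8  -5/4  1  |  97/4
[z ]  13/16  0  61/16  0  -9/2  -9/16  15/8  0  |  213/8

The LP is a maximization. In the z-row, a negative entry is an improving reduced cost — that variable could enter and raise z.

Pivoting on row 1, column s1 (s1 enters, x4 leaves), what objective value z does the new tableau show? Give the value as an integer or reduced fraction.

Minimum ratio for s1: (17/4)/(3/8) = 34/3.
z changes by −(z-row coeff of s1)·ratio = −(-9/16)·(34/3) = 51/8.
New z = 213/8 + (51/8) = 33.

33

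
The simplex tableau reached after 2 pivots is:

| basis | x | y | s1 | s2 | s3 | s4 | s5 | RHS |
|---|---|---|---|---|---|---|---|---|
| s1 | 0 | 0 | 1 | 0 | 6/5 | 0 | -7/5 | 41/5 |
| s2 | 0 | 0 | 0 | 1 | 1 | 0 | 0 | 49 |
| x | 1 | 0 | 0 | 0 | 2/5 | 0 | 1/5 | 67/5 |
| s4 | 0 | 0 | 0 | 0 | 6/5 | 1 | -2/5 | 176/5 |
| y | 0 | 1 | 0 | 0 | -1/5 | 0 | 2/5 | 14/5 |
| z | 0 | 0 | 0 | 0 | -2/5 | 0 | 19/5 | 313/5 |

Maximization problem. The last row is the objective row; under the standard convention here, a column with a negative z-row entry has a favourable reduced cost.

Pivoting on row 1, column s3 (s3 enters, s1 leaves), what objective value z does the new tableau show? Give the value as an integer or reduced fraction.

196/3

Minimum ratio for s3: (41/5)/(6/5) = 41/6.
z changes by −(z-row coeff of s3)·ratio = −(-2/5)·(41/6) = 41/15.
New z = 313/5 + (41/15) = 196/3.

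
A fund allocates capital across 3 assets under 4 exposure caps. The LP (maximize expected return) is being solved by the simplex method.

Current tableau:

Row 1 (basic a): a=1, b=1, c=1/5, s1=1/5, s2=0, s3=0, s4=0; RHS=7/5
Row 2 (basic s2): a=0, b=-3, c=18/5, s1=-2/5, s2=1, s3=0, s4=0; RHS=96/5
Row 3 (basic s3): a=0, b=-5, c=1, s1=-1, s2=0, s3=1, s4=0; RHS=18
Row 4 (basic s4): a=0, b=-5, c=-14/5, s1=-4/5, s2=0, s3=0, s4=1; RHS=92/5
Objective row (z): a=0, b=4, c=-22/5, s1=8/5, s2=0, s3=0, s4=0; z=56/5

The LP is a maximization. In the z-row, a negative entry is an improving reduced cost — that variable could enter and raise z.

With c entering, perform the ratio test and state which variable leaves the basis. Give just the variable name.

Ratios: row 1 (a): (7/5)/(1/5) = 7; row 2 (s2): (96/5)/(18/5) = 16/3; row 3 (s3): 18/1 = 18; row 4 (s4): entry -14/5 ≤ 0, skip.
Minimum ratio 16/3 is in the s2 row, so s2 leaves.

s2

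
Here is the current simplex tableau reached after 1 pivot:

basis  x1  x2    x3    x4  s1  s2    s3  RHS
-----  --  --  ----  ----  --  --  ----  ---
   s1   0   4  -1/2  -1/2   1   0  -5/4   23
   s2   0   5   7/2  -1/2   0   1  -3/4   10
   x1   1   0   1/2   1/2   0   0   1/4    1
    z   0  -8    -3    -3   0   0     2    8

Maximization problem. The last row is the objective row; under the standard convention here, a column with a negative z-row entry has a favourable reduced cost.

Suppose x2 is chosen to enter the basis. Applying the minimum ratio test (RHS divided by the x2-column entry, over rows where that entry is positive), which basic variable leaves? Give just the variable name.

s2

Ratios: row 1 (s1): 23/4 = 23/4; row 2 (s2): 10/5 = 2; row 3 (x1): entry 0 ≤ 0, skip.
Minimum ratio 2 is in the s2 row, so s2 leaves.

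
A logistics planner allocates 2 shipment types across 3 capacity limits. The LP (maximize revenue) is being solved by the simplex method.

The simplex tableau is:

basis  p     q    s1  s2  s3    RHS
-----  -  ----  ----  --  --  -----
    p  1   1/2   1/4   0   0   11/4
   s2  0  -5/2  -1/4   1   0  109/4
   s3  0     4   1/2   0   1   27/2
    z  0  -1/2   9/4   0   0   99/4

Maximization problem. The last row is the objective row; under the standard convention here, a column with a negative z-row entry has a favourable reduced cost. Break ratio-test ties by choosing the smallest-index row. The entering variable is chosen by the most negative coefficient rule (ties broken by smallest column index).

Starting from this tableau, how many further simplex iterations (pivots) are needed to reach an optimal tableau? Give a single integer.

1

pivot: q in, s3 out → z = 423/16
No improving column remains; optimal.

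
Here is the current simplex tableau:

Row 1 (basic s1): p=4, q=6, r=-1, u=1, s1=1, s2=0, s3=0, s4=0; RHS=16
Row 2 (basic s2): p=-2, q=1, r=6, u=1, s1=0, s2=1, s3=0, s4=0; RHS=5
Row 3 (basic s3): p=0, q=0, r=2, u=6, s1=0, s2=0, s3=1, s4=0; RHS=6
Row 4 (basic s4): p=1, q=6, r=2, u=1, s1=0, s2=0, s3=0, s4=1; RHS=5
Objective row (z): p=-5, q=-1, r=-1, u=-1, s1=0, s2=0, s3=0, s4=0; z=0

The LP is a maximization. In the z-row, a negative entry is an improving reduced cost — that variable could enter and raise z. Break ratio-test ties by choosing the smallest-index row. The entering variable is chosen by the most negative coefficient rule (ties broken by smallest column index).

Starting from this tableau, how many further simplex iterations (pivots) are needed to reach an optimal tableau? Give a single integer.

2

pivot: p in, s1 out → z = 20
pivot: r in, s4 out → z = 21
No improving column remains; optimal.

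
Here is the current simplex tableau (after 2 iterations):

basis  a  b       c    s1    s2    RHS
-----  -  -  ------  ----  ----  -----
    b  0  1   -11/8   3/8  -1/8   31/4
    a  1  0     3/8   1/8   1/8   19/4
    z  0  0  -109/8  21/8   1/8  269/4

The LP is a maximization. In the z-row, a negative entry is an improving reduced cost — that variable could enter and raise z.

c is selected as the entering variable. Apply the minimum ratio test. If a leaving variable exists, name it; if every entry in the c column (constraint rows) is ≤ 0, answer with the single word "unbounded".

Ratios: row 1 (b): entry -11/8 ≤ 0, skip; row 2 (a): (19/4)/(3/8) = 38/3.
Minimum ratio is in the a row, so a leaves.

a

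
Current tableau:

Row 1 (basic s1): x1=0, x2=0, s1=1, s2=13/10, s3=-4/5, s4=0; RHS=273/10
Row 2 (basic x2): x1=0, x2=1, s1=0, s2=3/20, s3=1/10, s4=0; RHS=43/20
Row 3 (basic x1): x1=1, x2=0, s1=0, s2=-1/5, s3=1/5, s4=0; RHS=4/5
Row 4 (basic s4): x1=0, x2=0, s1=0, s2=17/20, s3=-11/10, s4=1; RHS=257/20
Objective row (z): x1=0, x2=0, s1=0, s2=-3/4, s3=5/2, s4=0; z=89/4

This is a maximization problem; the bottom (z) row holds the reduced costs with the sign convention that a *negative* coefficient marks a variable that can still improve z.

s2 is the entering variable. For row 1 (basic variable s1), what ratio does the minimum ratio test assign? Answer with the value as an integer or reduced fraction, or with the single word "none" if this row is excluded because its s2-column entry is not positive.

21

Ratio = RHS / (s2 entry) = (273/10) / (13/10) = 21.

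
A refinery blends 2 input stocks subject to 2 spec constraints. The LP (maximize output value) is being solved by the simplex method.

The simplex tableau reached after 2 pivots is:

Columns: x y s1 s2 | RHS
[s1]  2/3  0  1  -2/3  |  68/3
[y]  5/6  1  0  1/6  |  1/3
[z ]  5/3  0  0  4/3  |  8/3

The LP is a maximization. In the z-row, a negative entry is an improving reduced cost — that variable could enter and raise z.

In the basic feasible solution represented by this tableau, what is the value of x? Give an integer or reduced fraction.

x is nonbasic (not in the basis column), so its value in the current BFS is 0.

0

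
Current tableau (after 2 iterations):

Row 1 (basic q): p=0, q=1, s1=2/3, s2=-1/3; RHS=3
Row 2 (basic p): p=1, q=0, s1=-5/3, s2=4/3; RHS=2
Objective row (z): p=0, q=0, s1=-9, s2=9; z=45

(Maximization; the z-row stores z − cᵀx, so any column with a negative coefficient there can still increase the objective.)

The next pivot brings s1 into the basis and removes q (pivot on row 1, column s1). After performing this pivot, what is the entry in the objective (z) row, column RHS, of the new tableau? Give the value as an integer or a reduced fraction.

Pivot element is row 1, column s1: 2/3.
Normalize row 1: new (row 1, RHS) = 3/(2/3) = 9/2.
z-row ← z-row − (-9)·(new row 1): 45 − (-9)·(9/2) = 171/2.

171/2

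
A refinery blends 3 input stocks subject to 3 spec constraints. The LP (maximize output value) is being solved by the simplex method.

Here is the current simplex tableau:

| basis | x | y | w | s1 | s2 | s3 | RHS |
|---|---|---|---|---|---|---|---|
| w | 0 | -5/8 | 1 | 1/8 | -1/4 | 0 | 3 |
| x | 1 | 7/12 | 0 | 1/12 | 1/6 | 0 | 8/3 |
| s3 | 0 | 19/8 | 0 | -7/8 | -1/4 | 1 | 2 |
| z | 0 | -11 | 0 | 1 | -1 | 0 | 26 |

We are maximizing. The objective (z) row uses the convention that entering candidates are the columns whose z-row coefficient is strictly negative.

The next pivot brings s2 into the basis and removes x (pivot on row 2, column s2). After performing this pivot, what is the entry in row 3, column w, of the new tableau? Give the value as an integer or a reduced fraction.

Pivot element is row 2, column s2: 1/6.
Normalize row 2: new (row 2, w) = 0/(1/6) = 0.
row 3 ← row 3 − (-1/4)·(new row 2): 0 − (-1/4)·0 = 0.

0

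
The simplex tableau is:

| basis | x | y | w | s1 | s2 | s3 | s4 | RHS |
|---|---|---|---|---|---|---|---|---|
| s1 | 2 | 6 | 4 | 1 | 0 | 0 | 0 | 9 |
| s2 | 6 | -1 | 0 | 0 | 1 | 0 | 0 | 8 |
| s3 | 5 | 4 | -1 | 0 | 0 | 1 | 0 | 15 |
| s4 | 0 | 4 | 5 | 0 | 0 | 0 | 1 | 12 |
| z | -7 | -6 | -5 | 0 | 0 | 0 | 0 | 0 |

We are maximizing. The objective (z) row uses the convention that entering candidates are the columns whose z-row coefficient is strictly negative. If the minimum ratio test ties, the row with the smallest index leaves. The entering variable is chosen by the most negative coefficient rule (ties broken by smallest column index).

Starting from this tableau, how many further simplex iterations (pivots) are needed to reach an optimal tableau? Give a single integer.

pivot: x in, s2 out → z = 28/3
pivot: y in, s1 out → z = 33/2
pivot: w in, y out → z = 69/4
No improving column remains; optimal.

3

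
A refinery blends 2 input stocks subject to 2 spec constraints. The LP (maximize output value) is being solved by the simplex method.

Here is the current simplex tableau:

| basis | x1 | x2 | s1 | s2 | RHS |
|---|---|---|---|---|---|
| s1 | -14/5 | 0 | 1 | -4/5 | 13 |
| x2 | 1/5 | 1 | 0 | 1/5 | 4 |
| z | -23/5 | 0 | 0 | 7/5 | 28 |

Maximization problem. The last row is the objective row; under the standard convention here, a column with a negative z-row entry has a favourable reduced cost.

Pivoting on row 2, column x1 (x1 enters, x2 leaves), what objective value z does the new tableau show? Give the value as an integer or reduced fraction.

Minimum ratio for x1: 4/(1/5) = 20.
z changes by −(z-row coeff of x1)·ratio = −(-23/5)·20 = 92.
New z = 28 + 92 = 120.

120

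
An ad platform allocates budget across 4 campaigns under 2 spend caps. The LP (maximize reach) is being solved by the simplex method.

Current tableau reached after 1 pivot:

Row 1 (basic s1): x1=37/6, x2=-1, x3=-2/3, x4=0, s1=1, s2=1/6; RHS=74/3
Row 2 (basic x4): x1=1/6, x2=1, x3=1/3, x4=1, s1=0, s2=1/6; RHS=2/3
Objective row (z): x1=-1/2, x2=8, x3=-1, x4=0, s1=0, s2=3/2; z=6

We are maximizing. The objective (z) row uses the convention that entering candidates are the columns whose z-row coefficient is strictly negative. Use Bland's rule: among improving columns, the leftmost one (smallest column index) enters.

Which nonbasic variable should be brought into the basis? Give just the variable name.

Objective-row coefficients: x1: -1/2, x2: 8, x3: -1, x4: 0, s1: 0, s2: 3/2.
Improving columns: x1, x3. Bland's rule picks the smallest column index → x1.

x1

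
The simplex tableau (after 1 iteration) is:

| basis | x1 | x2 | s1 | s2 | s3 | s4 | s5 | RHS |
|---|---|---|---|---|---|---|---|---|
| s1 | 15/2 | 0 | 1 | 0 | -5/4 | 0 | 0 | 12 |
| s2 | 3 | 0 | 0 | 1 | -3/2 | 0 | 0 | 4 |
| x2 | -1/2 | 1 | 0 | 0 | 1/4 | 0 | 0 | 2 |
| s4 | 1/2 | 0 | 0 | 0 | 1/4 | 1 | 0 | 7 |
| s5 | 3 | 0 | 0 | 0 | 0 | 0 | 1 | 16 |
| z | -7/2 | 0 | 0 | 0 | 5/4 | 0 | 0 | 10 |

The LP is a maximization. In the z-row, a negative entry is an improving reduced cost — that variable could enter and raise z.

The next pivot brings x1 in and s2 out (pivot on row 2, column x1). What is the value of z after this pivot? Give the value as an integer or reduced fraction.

Minimum ratio for x1: 4/3 = 4/3.
z changes by −(z-row coeff of x1)·ratio = −(-7/2)·(4/3) = 14/3.
New z = 10 + (14/3) = 44/3.

44/3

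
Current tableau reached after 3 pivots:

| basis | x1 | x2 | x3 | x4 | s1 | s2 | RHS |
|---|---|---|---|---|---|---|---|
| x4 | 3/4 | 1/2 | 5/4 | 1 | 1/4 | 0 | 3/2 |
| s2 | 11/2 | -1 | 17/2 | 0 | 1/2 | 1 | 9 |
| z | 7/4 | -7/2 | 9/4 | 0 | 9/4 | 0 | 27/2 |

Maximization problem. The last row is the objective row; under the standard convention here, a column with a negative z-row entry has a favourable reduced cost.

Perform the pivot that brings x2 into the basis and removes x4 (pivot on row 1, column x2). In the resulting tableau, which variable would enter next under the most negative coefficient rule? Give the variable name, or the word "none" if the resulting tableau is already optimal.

Pivot element 1/2. New z-row = old z-row − (-7/2)·(row 1/(1/2)).
Updated z-row coefficients: x1: 7, x2: 0, x3: 11, x4: 7, s1: 4, s2: 0.
No coefficient is strictly negative; the tableau after this pivot is optimal.

none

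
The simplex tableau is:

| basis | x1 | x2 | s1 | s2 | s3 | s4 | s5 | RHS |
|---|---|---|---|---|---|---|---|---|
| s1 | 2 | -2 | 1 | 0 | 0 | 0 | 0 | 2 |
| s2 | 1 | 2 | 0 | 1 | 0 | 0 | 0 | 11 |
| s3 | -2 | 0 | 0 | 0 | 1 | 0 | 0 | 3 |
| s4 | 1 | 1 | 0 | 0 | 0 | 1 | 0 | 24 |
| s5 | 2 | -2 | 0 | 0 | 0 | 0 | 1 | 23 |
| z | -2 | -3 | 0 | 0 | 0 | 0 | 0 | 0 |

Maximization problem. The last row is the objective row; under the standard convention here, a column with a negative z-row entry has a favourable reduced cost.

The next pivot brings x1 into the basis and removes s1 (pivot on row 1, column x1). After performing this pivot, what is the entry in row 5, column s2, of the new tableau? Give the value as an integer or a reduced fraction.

0

Pivot element is row 1, column x1: 2.
Normalize row 1: new (row 1, s2) = 0/2 = 0.
row 5 ← row 5 − 2·(new row 1): 0 − 2·0 = 0.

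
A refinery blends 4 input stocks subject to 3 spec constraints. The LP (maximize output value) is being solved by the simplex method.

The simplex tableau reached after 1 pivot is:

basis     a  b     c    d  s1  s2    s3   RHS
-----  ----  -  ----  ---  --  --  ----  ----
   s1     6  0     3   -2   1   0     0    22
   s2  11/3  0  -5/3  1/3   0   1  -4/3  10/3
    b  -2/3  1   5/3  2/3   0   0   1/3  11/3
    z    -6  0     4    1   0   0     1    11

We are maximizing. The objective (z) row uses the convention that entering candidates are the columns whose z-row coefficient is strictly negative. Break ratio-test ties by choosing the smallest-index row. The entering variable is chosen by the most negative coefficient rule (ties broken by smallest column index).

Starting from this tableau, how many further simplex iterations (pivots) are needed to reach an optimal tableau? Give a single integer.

2

pivot: a in, s2 out → z = 181/11
pivot: s3 in, s1 out → z = 305/12
No improving column remains; optimal.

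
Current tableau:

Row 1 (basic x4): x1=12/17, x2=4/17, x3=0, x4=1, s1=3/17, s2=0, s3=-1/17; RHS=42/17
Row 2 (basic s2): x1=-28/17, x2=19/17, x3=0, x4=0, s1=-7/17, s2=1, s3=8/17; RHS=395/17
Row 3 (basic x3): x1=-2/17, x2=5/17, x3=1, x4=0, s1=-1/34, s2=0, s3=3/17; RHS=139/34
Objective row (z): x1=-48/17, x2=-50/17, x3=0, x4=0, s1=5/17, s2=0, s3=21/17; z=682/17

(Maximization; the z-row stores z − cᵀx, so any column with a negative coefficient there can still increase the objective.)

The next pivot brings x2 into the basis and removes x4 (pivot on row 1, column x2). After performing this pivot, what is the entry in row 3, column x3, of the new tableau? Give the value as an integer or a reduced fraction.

Pivot element is row 1, column x2: 4/17.
Normalize row 1: new (row 1, x3) = 0/(4/17) = 0.
row 3 ← row 3 − (5/17)·(new row 1): 1 − (5/17)·0 = 1.

1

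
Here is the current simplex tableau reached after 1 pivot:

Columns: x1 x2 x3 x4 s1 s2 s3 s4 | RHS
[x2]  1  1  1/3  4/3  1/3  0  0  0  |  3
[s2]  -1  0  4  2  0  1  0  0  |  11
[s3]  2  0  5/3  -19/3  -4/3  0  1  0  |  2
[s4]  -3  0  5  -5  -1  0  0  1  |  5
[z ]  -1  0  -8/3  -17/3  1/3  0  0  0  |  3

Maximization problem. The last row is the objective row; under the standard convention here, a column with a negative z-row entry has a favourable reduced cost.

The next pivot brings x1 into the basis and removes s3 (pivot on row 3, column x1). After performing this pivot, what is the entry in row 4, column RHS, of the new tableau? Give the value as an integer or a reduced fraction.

8

Pivot element is row 3, column x1: 2.
Normalize row 3: new (row 3, RHS) = 2/2 = 1.
row 4 ← row 4 − (-3)·(new row 3): 5 − (-3)·1 = 8.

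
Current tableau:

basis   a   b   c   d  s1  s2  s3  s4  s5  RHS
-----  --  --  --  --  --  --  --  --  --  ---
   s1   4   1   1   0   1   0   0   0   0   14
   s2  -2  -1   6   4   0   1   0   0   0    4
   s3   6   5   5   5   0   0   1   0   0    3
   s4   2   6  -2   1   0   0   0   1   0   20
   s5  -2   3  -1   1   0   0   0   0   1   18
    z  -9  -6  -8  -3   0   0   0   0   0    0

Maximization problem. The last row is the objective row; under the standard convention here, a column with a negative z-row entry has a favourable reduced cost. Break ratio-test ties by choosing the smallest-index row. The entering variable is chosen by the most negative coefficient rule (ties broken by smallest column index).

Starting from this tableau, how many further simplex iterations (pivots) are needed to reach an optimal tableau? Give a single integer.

pivot: a in, s3 out → z = 9/2
pivot: c in, a out → z = 24/5
No improving column remains; optimal.

2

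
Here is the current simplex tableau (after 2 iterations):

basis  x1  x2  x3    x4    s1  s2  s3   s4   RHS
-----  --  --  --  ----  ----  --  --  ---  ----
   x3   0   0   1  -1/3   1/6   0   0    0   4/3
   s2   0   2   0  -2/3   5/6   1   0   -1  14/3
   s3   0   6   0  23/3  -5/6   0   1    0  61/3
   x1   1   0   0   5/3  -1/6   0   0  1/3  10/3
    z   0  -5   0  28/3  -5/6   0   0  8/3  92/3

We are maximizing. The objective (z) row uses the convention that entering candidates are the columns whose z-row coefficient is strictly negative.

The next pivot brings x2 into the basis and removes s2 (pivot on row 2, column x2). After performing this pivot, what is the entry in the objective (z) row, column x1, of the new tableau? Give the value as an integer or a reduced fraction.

0

Pivot element is row 2, column x2: 2.
Normalize row 2: new (row 2, x1) = 0/2 = 0.
z-row ← z-row − (-5)·(new row 2): 0 − (-5)·0 = 0.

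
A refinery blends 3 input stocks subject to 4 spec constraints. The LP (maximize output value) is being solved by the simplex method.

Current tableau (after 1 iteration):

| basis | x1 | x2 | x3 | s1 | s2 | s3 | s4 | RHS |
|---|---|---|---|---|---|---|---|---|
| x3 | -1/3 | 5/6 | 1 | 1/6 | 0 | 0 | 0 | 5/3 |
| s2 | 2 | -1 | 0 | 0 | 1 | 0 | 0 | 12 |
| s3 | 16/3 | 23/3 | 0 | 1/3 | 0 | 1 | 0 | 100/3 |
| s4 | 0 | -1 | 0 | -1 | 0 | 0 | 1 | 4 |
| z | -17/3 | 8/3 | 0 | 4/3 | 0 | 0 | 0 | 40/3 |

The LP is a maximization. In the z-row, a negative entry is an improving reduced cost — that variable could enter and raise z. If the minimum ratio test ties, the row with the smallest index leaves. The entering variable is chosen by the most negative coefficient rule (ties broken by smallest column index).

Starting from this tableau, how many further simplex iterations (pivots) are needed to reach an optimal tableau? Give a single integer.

2

pivot: x1 in, s2 out → z = 142/3
pivot: x2 in, s3 out → z = 1468/31
No improving column remains; optimal.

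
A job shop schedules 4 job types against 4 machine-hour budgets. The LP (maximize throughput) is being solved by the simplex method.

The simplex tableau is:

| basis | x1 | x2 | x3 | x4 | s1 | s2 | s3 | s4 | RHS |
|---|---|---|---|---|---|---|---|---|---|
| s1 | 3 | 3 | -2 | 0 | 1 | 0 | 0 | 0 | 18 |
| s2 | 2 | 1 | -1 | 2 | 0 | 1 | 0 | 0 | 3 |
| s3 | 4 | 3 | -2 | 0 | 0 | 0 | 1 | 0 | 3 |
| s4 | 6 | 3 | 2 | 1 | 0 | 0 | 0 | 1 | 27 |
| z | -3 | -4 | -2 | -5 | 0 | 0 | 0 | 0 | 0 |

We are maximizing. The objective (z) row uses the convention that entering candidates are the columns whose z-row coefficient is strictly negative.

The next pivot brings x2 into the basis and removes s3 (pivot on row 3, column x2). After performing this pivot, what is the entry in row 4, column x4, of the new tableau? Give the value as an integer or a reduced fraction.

Pivot element is row 3, column x2: 3.
Normalize row 3: new (row 3, x4) = 0/3 = 0.
row 4 ← row 4 − 3·(new row 3): 1 − 3·0 = 1.

1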